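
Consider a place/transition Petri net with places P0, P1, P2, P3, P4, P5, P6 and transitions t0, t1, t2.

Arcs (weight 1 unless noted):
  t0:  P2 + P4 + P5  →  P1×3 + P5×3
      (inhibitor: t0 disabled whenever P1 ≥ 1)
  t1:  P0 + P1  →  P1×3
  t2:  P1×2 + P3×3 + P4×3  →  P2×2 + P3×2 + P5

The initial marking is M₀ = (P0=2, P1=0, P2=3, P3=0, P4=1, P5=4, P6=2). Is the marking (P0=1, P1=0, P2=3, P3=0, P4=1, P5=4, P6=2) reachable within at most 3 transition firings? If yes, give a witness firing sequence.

depth 0: 1 marking
depth 1: 2 markings reached so far
depth 2: 3 markings reached so far
depth 3: 4 markings reached so far
target is not among the 4 markings reachable within 3 steps

NO — not reachable within 3 firings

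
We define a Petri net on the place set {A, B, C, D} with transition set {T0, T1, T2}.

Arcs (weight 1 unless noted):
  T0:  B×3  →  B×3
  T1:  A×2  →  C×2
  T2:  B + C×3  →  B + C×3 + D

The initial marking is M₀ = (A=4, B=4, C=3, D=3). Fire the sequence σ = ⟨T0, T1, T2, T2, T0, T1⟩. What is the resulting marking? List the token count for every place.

step 1: fire T0:  (A=4, B=4, C=3, D=3) → (A=4, B=4, C=3, D=3)
step 2: fire T1:  (A=4, B=4, C=3, D=3) → (A=2, B=4, C=5, D=3)
step 3: fire T2:  (A=2, B=4, C=5, D=3) → (A=2, B=4, C=5, D=4)
step 4: fire T2:  (A=2, B=4, C=5, D=4) → (A=2, B=4, C=5, D=5)
step 5: fire T0:  (A=2, B=4, C=5, D=5) → (A=2, B=4, C=5, D=5)
step 6: fire T1:  (A=2, B=4, C=5, D=5) → (A=0, B=4, C=7, D=5)

(A=0, B=4, C=7, D=5)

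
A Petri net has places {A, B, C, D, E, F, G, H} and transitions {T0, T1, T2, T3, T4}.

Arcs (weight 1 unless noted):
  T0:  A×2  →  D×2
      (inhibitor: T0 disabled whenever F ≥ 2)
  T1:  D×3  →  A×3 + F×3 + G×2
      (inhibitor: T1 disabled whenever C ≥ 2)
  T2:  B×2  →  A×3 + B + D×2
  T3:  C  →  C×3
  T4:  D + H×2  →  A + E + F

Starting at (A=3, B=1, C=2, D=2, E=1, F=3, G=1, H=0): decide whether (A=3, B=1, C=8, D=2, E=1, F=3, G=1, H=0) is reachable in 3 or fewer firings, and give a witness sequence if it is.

YES — reachable via ⟨T3, T3, T3⟩ (3 firings)

step 1: fire T3:  (A=3, B=1, C=2, D=2, E=1, F=3, G=1, H=0) → (A=3, B=1, C=4, D=2, E=1, F=3, G=1, H=0)
step 2: fire T3:  (A=3, B=1, C=4, D=2, E=1, F=3, G=1, H=0) → (A=3, B=1, C=6, D=2, E=1, F=3, G=1, H=0)
step 3: fire T3:  (A=3, B=1, C=6, D=2, E=1, F=3, G=1, H=0) → (A=3, B=1, C=8, D=2, E=1, F=3, G=1, H=0)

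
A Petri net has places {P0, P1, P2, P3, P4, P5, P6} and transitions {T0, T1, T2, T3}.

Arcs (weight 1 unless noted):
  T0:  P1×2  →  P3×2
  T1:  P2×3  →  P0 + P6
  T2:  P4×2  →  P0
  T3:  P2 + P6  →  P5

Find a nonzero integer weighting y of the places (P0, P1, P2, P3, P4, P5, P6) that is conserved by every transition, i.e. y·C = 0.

y = (P0:0, P1:1, P2:0, P3:1, P4:0, P5:0, P6:0)

Incidence matrix C (rows=places, cols=transitions):
       T0   T1   T2   T3
   P0   0    1    1    0
   P1  -2    0    0    0
   P2   0   -3    0   -1
   P3   2    0    0    0
   P4   0    0   -2    0
   P5   0    0    0    1
   P6   0    1    0   -1

Candidate y = [0, 1, 0, 1, 0, 0, 0]; check y·C column-wise:
  col T0: 1·-2 + 1·2 = 0
  col T1: 0·1 + 1·0 + 0·-3 + 1·0 + 0·1 = 0
  col T2: 0·1 + 1·0 + 1·0 + 0·-2 = 0
  col T3: 1·0 + 0·-1 + 1·0 + 0·1 + 0·-1 = 0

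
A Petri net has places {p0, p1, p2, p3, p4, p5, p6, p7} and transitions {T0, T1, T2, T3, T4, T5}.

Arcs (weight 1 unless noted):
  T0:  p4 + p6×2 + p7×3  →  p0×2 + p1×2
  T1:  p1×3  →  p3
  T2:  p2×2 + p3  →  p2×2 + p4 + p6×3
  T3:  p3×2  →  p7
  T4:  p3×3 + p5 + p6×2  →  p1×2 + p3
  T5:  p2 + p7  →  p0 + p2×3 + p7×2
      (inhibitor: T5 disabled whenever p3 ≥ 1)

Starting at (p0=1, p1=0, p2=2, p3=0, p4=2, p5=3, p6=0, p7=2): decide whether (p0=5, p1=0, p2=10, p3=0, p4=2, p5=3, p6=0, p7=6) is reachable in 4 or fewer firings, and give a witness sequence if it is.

step 1: fire T5:  (p0=1, p1=0, p2=2, p3=0, p4=2, p5=3, p6=0, p7=2) → (p0=2, p1=0, p2=4, p3=0, p4=2, p5=3, p6=0, p7=3)
step 2: fire T5:  (p0=2, p1=0, p2=4, p3=0, p4=2, p5=3, p6=0, p7=3) → (p0=3, p1=0, p2=6, p3=0, p4=2, p5=3, p6=0, p7=4)
step 3: fire T5:  (p0=3, p1=0, p2=6, p3=0, p4=2, p5=3, p6=0, p7=4) → (p0=4, p1=0, p2=8, p3=0, p4=2, p5=3, p6=0, p7=5)
step 4: fire T5:  (p0=4, p1=0, p2=8, p3=0, p4=2, p5=3, p6=0, p7=5) → (p0=5, p1=0, p2=10, p3=0, p4=2, p5=3, p6=0, p7=6)

YES — reachable via ⟨T5, T5, T5, T5⟩ (4 firings)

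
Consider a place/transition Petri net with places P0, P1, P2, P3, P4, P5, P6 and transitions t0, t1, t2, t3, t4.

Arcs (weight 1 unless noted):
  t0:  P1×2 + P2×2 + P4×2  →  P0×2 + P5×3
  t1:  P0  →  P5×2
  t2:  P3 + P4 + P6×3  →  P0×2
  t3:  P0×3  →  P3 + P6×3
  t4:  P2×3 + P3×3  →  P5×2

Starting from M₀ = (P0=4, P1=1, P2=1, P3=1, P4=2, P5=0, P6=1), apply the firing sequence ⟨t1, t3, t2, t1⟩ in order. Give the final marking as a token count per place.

step 1: fire t1:  (P0=4, P1=1, P2=1, P3=1, P4=2, P5=0, P6=1) → (P0=3, P1=1, P2=1, P3=1, P4=2, P5=2, P6=1)
step 2: fire t3:  (P0=3, P1=1, P2=1, P3=1, P4=2, P5=2, P6=1) → (P0=0, P1=1, P2=1, P3=2, P4=2, P5=2, P6=4)
step 3: fire t2:  (P0=0, P1=1, P2=1, P3=2, P4=2, P5=2, P6=4) → (P0=2, P1=1, P2=1, P3=1, P4=1, P5=2, P6=1)
step 4: fire t1:  (P0=2, P1=1, P2=1, P3=1, P4=1, P5=2, P6=1) → (P0=1, P1=1, P2=1, P3=1, P4=1, P5=4, P6=1)

(P0=1, P1=1, P2=1, P3=1, P4=1, P5=4, P6=1)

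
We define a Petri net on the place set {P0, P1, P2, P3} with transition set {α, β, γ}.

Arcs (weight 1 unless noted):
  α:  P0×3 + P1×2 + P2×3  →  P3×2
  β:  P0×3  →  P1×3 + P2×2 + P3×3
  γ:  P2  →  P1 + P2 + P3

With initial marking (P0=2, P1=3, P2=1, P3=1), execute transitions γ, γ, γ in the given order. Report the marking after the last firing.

(P0=2, P1=6, P2=1, P3=4)

step 1: fire γ:  (P0=2, P1=3, P2=1, P3=1) → (P0=2, P1=4, P2=1, P3=2)
step 2: fire γ:  (P0=2, P1=4, P2=1, P3=2) → (P0=2, P1=5, P2=1, P3=3)
step 3: fire γ:  (P0=2, P1=5, P2=1, P3=3) → (P0=2, P1=6, P2=1, P3=4)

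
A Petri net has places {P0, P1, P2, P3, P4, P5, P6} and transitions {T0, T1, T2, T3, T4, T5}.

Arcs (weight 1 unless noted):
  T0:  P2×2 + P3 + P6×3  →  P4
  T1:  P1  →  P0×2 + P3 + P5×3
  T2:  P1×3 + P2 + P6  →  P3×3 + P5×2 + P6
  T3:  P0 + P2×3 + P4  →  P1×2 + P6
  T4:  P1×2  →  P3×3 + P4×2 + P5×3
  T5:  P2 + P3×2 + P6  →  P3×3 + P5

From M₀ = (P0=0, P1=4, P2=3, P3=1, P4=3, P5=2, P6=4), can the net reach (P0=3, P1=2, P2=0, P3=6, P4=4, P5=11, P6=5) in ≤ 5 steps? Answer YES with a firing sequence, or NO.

step 1: fire T1:  (P0=0, P1=4, P2=3, P3=1, P4=3, P5=2, P6=4) → (P0=2, P1=3, P2=3, P3=2, P4=3, P5=5, P6=4)
step 2: fire T1:  (P0=2, P1=3, P2=3, P3=2, P4=3, P5=5, P6=4) → (P0=4, P1=2, P2=3, P3=3, P4=3, P5=8, P6=4)
step 3: fire T3:  (P0=4, P1=2, P2=3, P3=3, P4=3, P5=8, P6=4) → (P0=3, P1=4, P2=0, P3=3, P4=2, P5=8, P6=5)
step 4: fire T4:  (P0=3, P1=4, P2=0, P3=3, P4=2, P5=8, P6=5) → (P0=3, P1=2, P2=0, P3=6, P4=4, P5=11, P6=5)

YES — reachable via ⟨T1, T1, T3, T4⟩ (4 firings)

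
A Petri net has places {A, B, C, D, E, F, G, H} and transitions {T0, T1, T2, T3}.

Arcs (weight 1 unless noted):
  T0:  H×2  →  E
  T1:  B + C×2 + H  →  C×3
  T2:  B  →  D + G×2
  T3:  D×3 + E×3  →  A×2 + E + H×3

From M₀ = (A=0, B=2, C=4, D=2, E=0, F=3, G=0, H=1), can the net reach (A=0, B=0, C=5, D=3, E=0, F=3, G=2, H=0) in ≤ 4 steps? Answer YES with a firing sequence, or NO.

step 1: fire T1:  (A=0, B=2, C=4, D=2, E=0, F=3, G=0, H=1) → (A=0, B=1, C=5, D=2, E=0, F=3, G=0, H=0)
step 2: fire T2:  (A=0, B=1, C=5, D=2, E=0, F=3, G=0, H=0) → (A=0, B=0, C=5, D=3, E=0, F=3, G=2, H=0)

YES — reachable via ⟨T1, T2⟩ (2 firings)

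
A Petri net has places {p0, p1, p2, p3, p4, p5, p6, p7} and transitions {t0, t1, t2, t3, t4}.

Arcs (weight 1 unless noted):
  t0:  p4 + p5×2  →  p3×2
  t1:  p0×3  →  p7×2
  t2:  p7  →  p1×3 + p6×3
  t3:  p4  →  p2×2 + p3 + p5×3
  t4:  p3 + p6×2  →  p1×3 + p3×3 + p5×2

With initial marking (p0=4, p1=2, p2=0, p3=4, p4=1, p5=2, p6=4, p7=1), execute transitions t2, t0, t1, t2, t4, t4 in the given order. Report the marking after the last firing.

(p0=1, p1=14, p2=0, p3=10, p4=0, p5=4, p6=6, p7=1)

step 1: fire t2:  (p0=4, p1=2, p2=0, p3=4, p4=1, p5=2, p6=4, p7=1) → (p0=4, p1=5, p2=0, p3=4, p4=1, p5=2, p6=7, p7=0)
step 2: fire t0:  (p0=4, p1=5, p2=0, p3=4, p4=1, p5=2, p6=7, p7=0) → (p0=4, p1=5, p2=0, p3=6, p4=0, p5=0, p6=7, p7=0)
step 3: fire t1:  (p0=4, p1=5, p2=0, p3=6, p4=0, p5=0, p6=7, p7=0) → (p0=1, p1=5, p2=0, p3=6, p4=0, p5=0, p6=7, p7=2)
step 4: fire t2:  (p0=1, p1=5, p2=0, p3=6, p4=0, p5=0, p6=7, p7=2) → (p0=1, p1=8, p2=0, p3=6, p4=0, p5=0, p6=10, p7=1)
step 5: fire t4:  (p0=1, p1=8, p2=0, p3=6, p4=0, p5=0, p6=10, p7=1) → (p0=1, p1=11, p2=0, p3=8, p4=0, p5=2, p6=8, p7=1)
step 6: fire t4:  (p0=1, p1=11, p2=0, p3=8, p4=0, p5=2, p6=8, p7=1) → (p0=1, p1=14, p2=0, p3=10, p4=0, p5=4, p6=6, p7=1)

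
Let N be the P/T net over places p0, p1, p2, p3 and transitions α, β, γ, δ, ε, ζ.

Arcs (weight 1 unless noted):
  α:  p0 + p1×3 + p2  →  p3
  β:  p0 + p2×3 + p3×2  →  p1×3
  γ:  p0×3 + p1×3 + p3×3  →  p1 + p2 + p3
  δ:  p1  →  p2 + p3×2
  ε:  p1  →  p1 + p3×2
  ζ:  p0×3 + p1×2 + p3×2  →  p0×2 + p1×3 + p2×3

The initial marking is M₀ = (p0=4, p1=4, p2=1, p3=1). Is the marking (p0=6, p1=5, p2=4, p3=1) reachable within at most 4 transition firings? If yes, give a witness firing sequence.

NO — not reachable within 4 firings

depth 0: 1 marking
depth 1: 4 markings reached so far
depth 2: 13 markings reached so far
depth 3: 28 markings reached so far
depth 4: 60 markings reached so far
target is not among the 60 markings reachable within 4 steps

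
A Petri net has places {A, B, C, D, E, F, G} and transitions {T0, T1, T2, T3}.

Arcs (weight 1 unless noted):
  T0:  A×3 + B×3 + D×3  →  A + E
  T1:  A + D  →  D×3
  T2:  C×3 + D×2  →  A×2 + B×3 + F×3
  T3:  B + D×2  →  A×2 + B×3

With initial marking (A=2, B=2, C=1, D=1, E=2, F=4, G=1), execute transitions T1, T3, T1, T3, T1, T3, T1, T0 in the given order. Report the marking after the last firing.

step 1: fire T1:  (A=2, B=2, C=1, D=1, E=2, F=4, G=1) → (A=1, B=2, C=1, D=3, E=2, F=4, G=1)
step 2: fire T3:  (A=1, B=2, C=1, D=3, E=2, F=4, G=1) → (A=3, B=4, C=1, D=1, E=2, F=4, G=1)
step 3: fire T1:  (A=3, B=4, C=1, D=1, E=2, F=4, G=1) → (A=2, B=4, C=1, D=3, E=2, F=4, G=1)
step 4: fire T3:  (A=2, B=4, C=1, D=3, E=2, F=4, G=1) → (A=4, B=6, C=1, D=1, E=2, F=4, G=1)
step 5: fire T1:  (A=4, B=6, C=1, D=1, E=2, F=4, G=1) → (A=3, B=6, C=1, D=3, E=2, F=4, G=1)
step 6: fire T3:  (A=3, B=6, C=1, D=3, E=2, F=4, G=1) → (A=5, B=8, C=1, D=1, E=2, F=4, G=1)
step 7: fire T1:  (A=5, B=8, C=1, D=1, E=2, F=4, G=1) → (A=4, B=8, C=1, D=3, E=2, F=4, G=1)
step 8: fire T0:  (A=4, B=8, C=1, D=3, E=2, F=4, G=1) → (A=2, B=5, C=1, D=0, E=3, F=4, G=1)

(A=2, B=5, C=1, D=0, E=3, F=4, G=1)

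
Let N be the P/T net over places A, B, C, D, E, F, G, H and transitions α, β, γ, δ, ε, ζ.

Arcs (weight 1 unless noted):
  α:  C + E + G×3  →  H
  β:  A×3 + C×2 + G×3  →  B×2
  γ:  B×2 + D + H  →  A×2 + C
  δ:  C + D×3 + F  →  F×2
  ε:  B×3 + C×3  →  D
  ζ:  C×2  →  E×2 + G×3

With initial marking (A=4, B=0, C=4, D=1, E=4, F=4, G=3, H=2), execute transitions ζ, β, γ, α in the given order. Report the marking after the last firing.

(A=3, B=0, C=0, D=0, E=5, F=4, G=0, H=2)

step 1: fire ζ:  (A=4, B=0, C=4, D=1, E=4, F=4, G=3, H=2) → (A=4, B=0, C=2, D=1, E=6, F=4, G=6, H=2)
step 2: fire β:  (A=4, B=0, C=2, D=1, E=6, F=4, G=6, H=2) → (A=1, B=2, C=0, D=1, E=6, F=4, G=3, H=2)
step 3: fire γ:  (A=1, B=2, C=0, D=1, E=6, F=4, G=3, H=2) → (A=3, B=0, C=1, D=0, E=6, F=4, G=3, H=1)
step 4: fire α:  (A=3, B=0, C=1, D=0, E=6, F=4, G=3, H=1) → (A=3, B=0, C=0, D=0, E=5, F=4, G=0, H=2)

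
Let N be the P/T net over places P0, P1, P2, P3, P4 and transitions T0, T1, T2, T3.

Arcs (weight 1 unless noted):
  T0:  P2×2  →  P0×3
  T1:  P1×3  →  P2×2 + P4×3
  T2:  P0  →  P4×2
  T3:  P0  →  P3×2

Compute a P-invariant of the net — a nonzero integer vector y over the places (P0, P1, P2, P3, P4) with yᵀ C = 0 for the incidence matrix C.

Incidence matrix C (rows=places, cols=transitions):
       T0   T1   T2   T3
   P0   3    0   -1   -1
   P1   0   -3    0    0
   P2  -2    2    0    0
   P3   0    0    0    2
   P4   0    3    2    0

Candidate y = [2, 3, 3, 1, 1]; check y·C column-wise:
  col T0: 2·3 + 3·0 + 3·-2 + 1·0 + 1·0 = 0
  col T1: 2·0 + 3·-3 + 3·2 + 1·0 + 1·3 = 0
  col T2: 2·-1 + 3·0 + 3·0 + 1·0 + 1·2 = 0
  col T3: 2·-1 + 3·0 + 3·0 + 1·2 + 1·0 = 0

y = (P0:2, P1:3, P2:3, P3:1, P4:1)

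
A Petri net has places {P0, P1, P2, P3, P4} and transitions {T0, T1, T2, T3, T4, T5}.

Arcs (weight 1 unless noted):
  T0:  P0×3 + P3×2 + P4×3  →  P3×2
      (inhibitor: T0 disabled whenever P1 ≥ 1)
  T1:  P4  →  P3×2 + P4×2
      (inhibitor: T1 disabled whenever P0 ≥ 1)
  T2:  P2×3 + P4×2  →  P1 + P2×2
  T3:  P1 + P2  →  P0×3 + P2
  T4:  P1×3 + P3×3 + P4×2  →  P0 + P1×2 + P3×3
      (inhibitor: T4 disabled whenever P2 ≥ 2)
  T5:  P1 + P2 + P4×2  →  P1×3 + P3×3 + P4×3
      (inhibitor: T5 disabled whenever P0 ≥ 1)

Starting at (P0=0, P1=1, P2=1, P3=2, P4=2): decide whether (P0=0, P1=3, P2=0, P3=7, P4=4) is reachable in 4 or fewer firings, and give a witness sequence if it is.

YES — reachable via ⟨T1, T5⟩ (2 firings)

step 1: fire T1:  (P0=0, P1=1, P2=1, P3=2, P4=2) → (P0=0, P1=1, P2=1, P3=4, P4=3)
step 2: fire T5:  (P0=0, P1=1, P2=1, P3=4, P4=3) → (P0=0, P1=3, P2=0, P3=7, P4=4)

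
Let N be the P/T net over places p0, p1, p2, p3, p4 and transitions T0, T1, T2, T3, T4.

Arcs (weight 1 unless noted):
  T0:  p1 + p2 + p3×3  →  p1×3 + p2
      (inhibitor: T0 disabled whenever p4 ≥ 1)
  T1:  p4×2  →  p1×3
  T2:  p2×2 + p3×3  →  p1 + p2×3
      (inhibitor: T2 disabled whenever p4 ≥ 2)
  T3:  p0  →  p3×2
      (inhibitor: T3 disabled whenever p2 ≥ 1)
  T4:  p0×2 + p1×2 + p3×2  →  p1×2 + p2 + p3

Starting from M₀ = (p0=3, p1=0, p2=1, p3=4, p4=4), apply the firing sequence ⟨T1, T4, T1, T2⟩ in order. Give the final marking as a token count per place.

(p0=1, p1=7, p2=3, p3=0, p4=0)

step 1: fire T1:  (p0=3, p1=0, p2=1, p3=4, p4=4) → (p0=3, p1=3, p2=1, p3=4, p4=2)
step 2: fire T4:  (p0=3, p1=3, p2=1, p3=4, p4=2) → (p0=1, p1=3, p2=2, p3=3, p4=2)
step 3: fire T1:  (p0=1, p1=3, p2=2, p3=3, p4=2) → (p0=1, p1=6, p2=2, p3=3, p4=0)
step 4: fire T2:  (p0=1, p1=6, p2=2, p3=3, p4=0) → (p0=1, p1=7, p2=3, p3=0, p4=0)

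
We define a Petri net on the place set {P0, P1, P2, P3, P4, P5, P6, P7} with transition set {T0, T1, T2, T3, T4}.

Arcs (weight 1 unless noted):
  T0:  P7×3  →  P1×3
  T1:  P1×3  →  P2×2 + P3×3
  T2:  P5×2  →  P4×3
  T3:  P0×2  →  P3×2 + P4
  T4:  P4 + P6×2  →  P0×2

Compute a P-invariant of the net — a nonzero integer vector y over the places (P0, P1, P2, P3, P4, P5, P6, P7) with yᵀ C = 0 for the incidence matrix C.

y = (P0:1, P1:0, P2:0, P3:0, P4:2, P5:3, P6:0, P7:0)

Incidence matrix C (rows=places, cols=transitions):
       T0   T1   T2   T3   T4
   P0   0    0    0   -2    2
   P1   3   -3    0    0    0
   P2   0    2    0    0    0
   P3   0    3    0    2    0
   P4   0    0    3    1   -1
   P5   0    0   -2    0    0
   P6   0    0    0    0   -2
   P7  -3    0    0    0    0

Candidate y = [1, 0, 0, 0, 2, 3, 0, 0]; check y·C column-wise:
  col T0: 1·0 + 0·3 + 2·0 + 3·0 + 0·-3 = 0
  col T1: 1·0 + 0·-3 + 0·2 + 0·3 + 2·0 + 3·0 = 0
  col T2: 1·0 + 2·3 + 3·-2 = 0
  col T3: 1·-2 + 0·2 + 2·1 + 3·0 = 0
  col T4: 1·2 + 2·-1 + 3·0 + 0·-2 = 0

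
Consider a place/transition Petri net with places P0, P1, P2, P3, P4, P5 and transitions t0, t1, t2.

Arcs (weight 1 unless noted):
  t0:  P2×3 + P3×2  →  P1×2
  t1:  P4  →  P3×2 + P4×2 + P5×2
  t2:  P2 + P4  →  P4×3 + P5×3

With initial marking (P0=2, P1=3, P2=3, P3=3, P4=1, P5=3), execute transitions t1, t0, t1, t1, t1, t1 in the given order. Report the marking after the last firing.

step 1: fire t1:  (P0=2, P1=3, P2=3, P3=3, P4=1, P5=3) → (P0=2, P1=3, P2=3, P3=5, P4=2, P5=5)
step 2: fire t0:  (P0=2, P1=3, P2=3, P3=5, P4=2, P5=5) → (P0=2, P1=5, P2=0, P3=3, P4=2, P5=5)
step 3: fire t1:  (P0=2, P1=5, P2=0, P3=3, P4=2, P5=5) → (P0=2, P1=5, P2=0, P3=5, P4=3, P5=7)
step 4: fire t1:  (P0=2, P1=5, P2=0, P3=5, P4=3, P5=7) → (P0=2, P1=5, P2=0, P3=7, P4=4, P5=9)
step 5: fire t1:  (P0=2, P1=5, P2=0, P3=7, P4=4, P5=9) → (P0=2, P1=5, P2=0, P3=9, P4=5, P5=11)
step 6: fire t1:  (P0=2, P1=5, P2=0, P3=9, P4=5, P5=11) → (P0=2, P1=5, P2=0, P3=11, P4=6, P5=13)

(P0=2, P1=5, P2=0, P3=11, P4=6, P5=13)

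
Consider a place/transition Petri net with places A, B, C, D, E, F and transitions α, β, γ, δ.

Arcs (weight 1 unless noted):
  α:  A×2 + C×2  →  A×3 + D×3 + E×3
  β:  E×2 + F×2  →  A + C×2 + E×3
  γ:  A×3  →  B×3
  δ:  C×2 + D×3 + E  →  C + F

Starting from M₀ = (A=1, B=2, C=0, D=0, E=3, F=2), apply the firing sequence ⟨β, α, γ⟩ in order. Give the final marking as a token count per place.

step 1: fire β:  (A=1, B=2, C=0, D=0, E=3, F=2) → (A=2, B=2, C=2, D=0, E=4, F=0)
step 2: fire α:  (A=2, B=2, C=2, D=0, E=4, F=0) → (A=3, B=2, C=0, D=3, E=7, F=0)
step 3: fire γ:  (A=3, B=2, C=0, D=3, E=7, F=0) → (A=0, B=5, C=0, D=3, E=7, F=0)

(A=0, B=5, C=0, D=3, E=7, F=0)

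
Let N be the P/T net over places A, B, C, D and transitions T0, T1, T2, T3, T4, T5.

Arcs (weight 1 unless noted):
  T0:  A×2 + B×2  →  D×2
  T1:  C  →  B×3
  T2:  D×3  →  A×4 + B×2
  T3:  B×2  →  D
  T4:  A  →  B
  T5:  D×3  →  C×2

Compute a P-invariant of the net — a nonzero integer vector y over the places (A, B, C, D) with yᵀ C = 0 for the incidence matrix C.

Incidence matrix C (rows=places, cols=transitions):
       T0   T1   T2   T3   T4   T5
    A  -2    0    4    0   -1    0
    B  -2    3    2   -2    1    0
    C   0   -1    0    0    0    2
    D   2    0   -3    1    0   -3

Candidate y = [1, 1, 3, 2]; check y·C column-wise:
  col T0: 1·-2 + 1·-2 + 3·0 + 2·2 = 0
  col T1: 1·0 + 1·3 + 3·-1 + 2·0 = 0
  col T2: 1·4 + 1·2 + 3·0 + 2·-3 = 0
  col T3: 1·0 + 1·-2 + 3·0 + 2·1 = 0
  col T4: 1·-1 + 1·1 + 3·0 + 2·0 = 0
  col T5: 1·0 + 1·0 + 3·2 + 2·-3 = 0

y = (A:1, B:1, C:3, D:2)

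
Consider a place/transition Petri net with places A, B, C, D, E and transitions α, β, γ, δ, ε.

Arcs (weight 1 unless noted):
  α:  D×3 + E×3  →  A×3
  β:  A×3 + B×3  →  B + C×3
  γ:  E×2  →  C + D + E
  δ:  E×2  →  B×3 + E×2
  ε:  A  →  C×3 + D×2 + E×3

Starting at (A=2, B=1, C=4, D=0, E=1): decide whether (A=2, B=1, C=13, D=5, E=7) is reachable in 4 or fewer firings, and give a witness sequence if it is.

NO — not reachable within 4 firings

depth 0: 1 marking
depth 1: 2 markings reached so far
depth 2: 5 markings reached so far
depth 3: 12 markings reached so far
depth 4: 23 markings reached so far
target is not among the 23 markings reachable within 4 steps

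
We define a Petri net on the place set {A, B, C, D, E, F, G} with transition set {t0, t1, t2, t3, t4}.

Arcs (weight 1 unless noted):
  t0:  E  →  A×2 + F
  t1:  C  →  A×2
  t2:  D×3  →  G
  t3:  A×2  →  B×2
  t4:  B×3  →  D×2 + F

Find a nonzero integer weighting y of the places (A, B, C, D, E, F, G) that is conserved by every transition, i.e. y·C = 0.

Incidence matrix C (rows=places, cols=transitions):
       t0   t1   t2   t3   t4
    A   2    2    0   -2    0
    B   0    0    0    2   -3
    C   0   -1    0    0    0
    D   0    0   -3    0    2
    E  -1    0    0    0    0
    F   1    0    0    0    1
    G   0    0    1    0    0

Candidate y = [1, 1, 2, 0, 5, 3, 0]; check y·C column-wise:
  col t0: 1·2 + 1·0 + 2·0 + 5·-1 + 3·1 = 0
  col t1: 1·2 + 1·0 + 2·-1 + 5·0 + 3·0 = 0
  col t2: 1·0 + 1·0 + 2·0 + 0·-3 + 5·0 + 3·0 + 0·1 = 0
  col t3: 1·-2 + 1·2 + 2·0 + 5·0 + 3·0 = 0
  col t4: 1·0 + 1·-3 + 2·0 + 0·2 + 5·0 + 3·1 = 0

y = (A:1, B:1, C:2, D:0, E:5, F:3, G:0)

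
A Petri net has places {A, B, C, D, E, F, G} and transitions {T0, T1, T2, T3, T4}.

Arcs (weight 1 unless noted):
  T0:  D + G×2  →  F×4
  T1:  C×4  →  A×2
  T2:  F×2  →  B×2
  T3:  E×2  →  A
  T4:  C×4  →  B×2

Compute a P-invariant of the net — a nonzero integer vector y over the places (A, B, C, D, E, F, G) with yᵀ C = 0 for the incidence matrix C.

y = (A:2, B:2, C:1, D:8, E:1, F:2, G:0)

Incidence matrix C (rows=places, cols=transitions):
       T0   T1   T2   T3   T4
    A   0    2    0    1    0
    B   0    0    2    0    2
    C   0   -4    0    0   -4
    D  -1    0    0    0    0
    E   0    0    0   -2    0
    F   4    0   -2    0    0
    G  -2    0    0    0    0

Candidate y = [2, 2, 1, 8, 1, 2, 0]; check y·C column-wise:
  col T0: 2·0 + 2·0 + 1·0 + 8·-1 + 1·0 + 2·4 + 0·-2 = 0
  col T1: 2·2 + 2·0 + 1·-4 + 8·0 + 1·0 + 2·0 = 0
  col T2: 2·0 + 2·2 + 1·0 + 8·0 + 1·0 + 2·-2 = 0
  col T3: 2·1 + 2·0 + 1·0 + 8·0 + 1·-2 + 2·0 = 0
  col T4: 2·0 + 2·2 + 1·-4 + 8·0 + 1·0 + 2·0 = 0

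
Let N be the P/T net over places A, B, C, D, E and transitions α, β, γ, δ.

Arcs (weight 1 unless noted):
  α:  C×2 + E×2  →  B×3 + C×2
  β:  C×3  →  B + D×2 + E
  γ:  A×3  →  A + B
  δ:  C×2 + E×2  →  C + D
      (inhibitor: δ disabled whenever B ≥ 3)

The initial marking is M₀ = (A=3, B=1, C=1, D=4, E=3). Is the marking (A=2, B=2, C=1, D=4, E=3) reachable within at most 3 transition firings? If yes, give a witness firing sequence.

depth 0: 1 marking
depth 1: 2 markings reached so far
depth 2: 2 markings reached so far
(frontier empty at depth 2; search complete)
target is not among the 2 markings reachable within 3 steps

NO — not reachable within 3 firings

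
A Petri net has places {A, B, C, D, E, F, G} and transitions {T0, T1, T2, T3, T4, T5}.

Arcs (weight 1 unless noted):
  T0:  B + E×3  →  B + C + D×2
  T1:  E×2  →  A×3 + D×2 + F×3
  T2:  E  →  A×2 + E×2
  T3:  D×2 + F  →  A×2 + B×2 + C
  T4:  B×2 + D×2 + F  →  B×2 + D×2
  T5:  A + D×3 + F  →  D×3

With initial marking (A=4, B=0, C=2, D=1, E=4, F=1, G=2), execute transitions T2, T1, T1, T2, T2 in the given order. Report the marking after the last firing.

(A=16, B=0, C=2, D=5, E=3, F=7, G=2)

step 1: fire T2:  (A=4, B=0, C=2, D=1, E=4, F=1, G=2) → (A=6, B=0, C=2, D=1, E=5, F=1, G=2)
step 2: fire T1:  (A=6, B=0, C=2, D=1, E=5, F=1, G=2) → (A=9, B=0, C=2, D=3, E=3, F=4, G=2)
step 3: fire T1:  (A=9, B=0, C=2, D=3, E=3, F=4, G=2) → (A=12, B=0, C=2, D=5, E=1, F=7, G=2)
step 4: fire T2:  (A=12, B=0, C=2, D=5, E=1, F=7, G=2) → (A=14, B=0, C=2, D=5, E=2, F=7, G=2)
step 5: fire T2:  (A=14, B=0, C=2, D=5, E=2, F=7, G=2) → (A=16, B=0, C=2, D=5, E=3, F=7, G=2)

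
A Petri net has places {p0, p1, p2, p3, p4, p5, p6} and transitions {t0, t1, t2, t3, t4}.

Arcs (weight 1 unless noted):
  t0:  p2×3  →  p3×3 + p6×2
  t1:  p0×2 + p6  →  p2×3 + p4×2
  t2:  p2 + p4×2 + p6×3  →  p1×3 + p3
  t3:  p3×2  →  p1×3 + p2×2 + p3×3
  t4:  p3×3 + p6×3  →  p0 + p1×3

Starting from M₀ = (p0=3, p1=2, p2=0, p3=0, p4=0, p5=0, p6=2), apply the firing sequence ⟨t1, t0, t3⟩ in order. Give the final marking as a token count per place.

(p0=1, p1=5, p2=2, p3=4, p4=2, p5=0, p6=3)

step 1: fire t1:  (p0=3, p1=2, p2=0, p3=0, p4=0, p5=0, p6=2) → (p0=1, p1=2, p2=3, p3=0, p4=2, p5=0, p6=1)
step 2: fire t0:  (p0=1, p1=2, p2=3, p3=0, p4=2, p5=0, p6=1) → (p0=1, p1=2, p2=0, p3=3, p4=2, p5=0, p6=3)
step 3: fire t3:  (p0=1, p1=2, p2=0, p3=3, p4=2, p5=0, p6=3) → (p0=1, p1=5, p2=2, p3=4, p4=2, p5=0, p6=3)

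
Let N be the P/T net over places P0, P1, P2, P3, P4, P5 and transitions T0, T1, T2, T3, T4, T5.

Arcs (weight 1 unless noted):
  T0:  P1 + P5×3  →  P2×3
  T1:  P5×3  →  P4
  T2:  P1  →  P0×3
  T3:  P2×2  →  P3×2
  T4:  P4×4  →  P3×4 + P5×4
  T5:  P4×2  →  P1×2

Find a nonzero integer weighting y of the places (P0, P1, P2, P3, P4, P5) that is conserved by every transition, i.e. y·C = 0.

Incidence matrix C (rows=places, cols=transitions):
       T0   T1   T2   T3   T4   T5
   P0   0    0    3    0    0    0
   P1  -1    0   -1    0    0    2
   P2   3    0    0   -2    0    0
   P3   0    0    0    2    4    0
   P4   0    1    0    0   -4   -2
   P5  -3   -3    0    0    4    0

Candidate y = [1, 3, 2, 2, 3, 1]; check y·C column-wise:
  col T0: 1·0 + 3·-1 + 2·3 + 2·0 + 3·0 + 1·-3 = 0
  col T1: 1·0 + 3·0 + 2·0 + 2·0 + 3·1 + 1·-3 = 0
  col T2: 1·3 + 3·-1 + 2·0 + 2·0 + 3·0 + 1·0 = 0
  col T3: 1·0 + 3·0 + 2·-2 + 2·2 + 3·0 + 1·0 = 0
  col T4: 1·0 + 3·0 + 2·0 + 2·4 + 3·-4 + 1·4 = 0
  col T5: 1·0 + 3·2 + 2·0 + 2·0 + 3·-2 + 1·0 = 0

y = (P0:1, P1:3, P2:2, P3:2, P4:3, P5:1)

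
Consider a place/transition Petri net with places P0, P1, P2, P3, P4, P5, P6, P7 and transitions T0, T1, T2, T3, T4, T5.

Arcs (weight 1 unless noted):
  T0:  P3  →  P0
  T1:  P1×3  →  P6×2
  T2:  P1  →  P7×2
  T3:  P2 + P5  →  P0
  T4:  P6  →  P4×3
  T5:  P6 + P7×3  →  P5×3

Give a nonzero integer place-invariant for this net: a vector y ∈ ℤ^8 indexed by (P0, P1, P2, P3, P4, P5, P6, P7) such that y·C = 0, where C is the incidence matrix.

Incidence matrix C (rows=places, cols=transitions):
       T0   T1   T2   T3   T4   T5
   P0   1    0    0    1    0    0
   P1   0   -3   -1    0    0    0
   P2   0    0    0   -1    0    0
   P3  -1    0    0    0    0    0
   P4   0    0    0    0    3    0
   P5   0    0    0   -1    0    3
   P6   0    2    0    0   -1   -1
   P7   0    0    2    0    0   -3

Candidate y = [1, 0, 1, 1, 0, 0, 0, 0]; check y·C column-wise:
  col T0: 1·1 + 1·0 + 1·-1 = 0
  col T1: 1·0 + 0·-3 + 1·0 + 1·0 + 0·2 = 0
  col T2: 1·0 + 0·-1 + 1·0 + 1·0 + 0·2 = 0
  col T3: 1·1 + 1·-1 + 1·0 + 0·-1 = 0
  col T4: 1·0 + 1·0 + 1·0 + 0·3 + 0·-1 = 0
  col T5: 1·0 + 1·0 + 1·0 + 0·3 + 0·-1 + 0·-3 = 0

y = (P0:1, P1:0, P2:1, P3:1, P4:0, P5:0, P6:0, P7:0)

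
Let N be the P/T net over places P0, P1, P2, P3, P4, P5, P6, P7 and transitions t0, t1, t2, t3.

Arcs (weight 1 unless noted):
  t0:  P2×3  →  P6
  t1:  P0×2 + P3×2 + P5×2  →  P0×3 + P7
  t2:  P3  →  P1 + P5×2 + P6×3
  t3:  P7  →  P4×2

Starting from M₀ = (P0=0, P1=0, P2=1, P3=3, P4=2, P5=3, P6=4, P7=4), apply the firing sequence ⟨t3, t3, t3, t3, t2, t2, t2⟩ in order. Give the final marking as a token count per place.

(P0=0, P1=3, P2=1, P3=0, P4=10, P5=9, P6=13, P7=0)

step 1: fire t3:  (P0=0, P1=0, P2=1, P3=3, P4=2, P5=3, P6=4, P7=4) → (P0=0, P1=0, P2=1, P3=3, P4=4, P5=3, P6=4, P7=3)
step 2: fire t3:  (P0=0, P1=0, P2=1, P3=3, P4=4, P5=3, P6=4, P7=3) → (P0=0, P1=0, P2=1, P3=3, P4=6, P5=3, P6=4, P7=2)
step 3: fire t3:  (P0=0, P1=0, P2=1, P3=3, P4=6, P5=3, P6=4, P7=2) → (P0=0, P1=0, P2=1, P3=3, P4=8, P5=3, P6=4, P7=1)
step 4: fire t3:  (P0=0, P1=0, P2=1, P3=3, P4=8, P5=3, P6=4, P7=1) → (P0=0, P1=0, P2=1, P3=3, P4=10, P5=3, P6=4, P7=0)
step 5: fire t2:  (P0=0, P1=0, P2=1, P3=3, P4=10, P5=3, P6=4, P7=0) → (P0=0, P1=1, P2=1, P3=2, P4=10, P5=5, P6=7, P7=0)
step 6: fire t2:  (P0=0, P1=1, P2=1, P3=2, P4=10, P5=5, P6=7, P7=0) → (P0=0, P1=2, P2=1, P3=1, P4=10, P5=7, P6=10, P7=0)
step 7: fire t2:  (P0=0, P1=2, P2=1, P3=1, P4=10, P5=7, P6=10, P7=0) → (P0=0, P1=3, P2=1, P3=0, P4=10, P5=9, P6=13, P7=0)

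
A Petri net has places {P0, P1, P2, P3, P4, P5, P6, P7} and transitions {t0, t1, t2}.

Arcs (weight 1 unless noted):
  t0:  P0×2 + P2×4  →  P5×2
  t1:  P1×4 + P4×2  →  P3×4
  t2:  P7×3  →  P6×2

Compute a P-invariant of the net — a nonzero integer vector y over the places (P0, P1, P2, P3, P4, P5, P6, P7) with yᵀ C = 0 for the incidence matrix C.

y = (P0:2, P1:0, P2:-1, P3:0, P4:0, P5:0, P6:0, P7:0)

Incidence matrix C (rows=places, cols=transitions):
       t0   t1   t2
   P0  -2    0    0
   P1   0   -4    0
   P2  -4    0    0
   P3   0    4    0
   P4   0   -2    0
   P5   2    0    0
   P6   0    0    2
   P7   0    0   -3

Candidate y = [2, 0, -1, 0, 0, 0, 0, 0]; check y·C column-wise:
  col t0: 2·-2 + -1·-4 + 0·2 = 0
  col t1: 2·0 + 0·-4 + -1·0 + 0·4 + 0·-2 = 0
  col t2: 2·0 + -1·0 + 0·2 + 0·-3 = 0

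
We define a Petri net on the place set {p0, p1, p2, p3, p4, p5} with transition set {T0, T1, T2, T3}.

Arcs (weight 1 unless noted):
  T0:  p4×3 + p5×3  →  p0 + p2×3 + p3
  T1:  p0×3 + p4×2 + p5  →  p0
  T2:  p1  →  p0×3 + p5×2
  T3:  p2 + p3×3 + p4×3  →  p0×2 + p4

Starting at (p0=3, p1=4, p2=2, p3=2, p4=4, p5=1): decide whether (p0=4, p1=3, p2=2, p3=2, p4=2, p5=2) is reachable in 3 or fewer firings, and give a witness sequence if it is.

YES — reachable via ⟨T1, T2⟩ (2 firings)

step 1: fire T1:  (p0=3, p1=4, p2=2, p3=2, p4=4, p5=1) → (p0=1, p1=4, p2=2, p3=2, p4=2, p5=0)
step 2: fire T2:  (p0=1, p1=4, p2=2, p3=2, p4=2, p5=0) → (p0=4, p1=3, p2=2, p3=2, p4=2, p5=2)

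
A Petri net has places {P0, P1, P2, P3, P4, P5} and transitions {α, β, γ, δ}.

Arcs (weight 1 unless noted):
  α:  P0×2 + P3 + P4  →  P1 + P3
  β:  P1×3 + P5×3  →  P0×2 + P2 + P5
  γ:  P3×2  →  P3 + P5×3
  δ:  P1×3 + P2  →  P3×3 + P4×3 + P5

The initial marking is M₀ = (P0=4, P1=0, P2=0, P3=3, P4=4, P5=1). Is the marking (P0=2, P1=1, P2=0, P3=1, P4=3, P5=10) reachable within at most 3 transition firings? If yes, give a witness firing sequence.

NO — not reachable within 3 firings

depth 0: 1 marking
depth 1: 3 markings reached so far
depth 2: 6 markings reached so far
depth 3: 8 markings reached so far
target is not among the 8 markings reachable within 3 steps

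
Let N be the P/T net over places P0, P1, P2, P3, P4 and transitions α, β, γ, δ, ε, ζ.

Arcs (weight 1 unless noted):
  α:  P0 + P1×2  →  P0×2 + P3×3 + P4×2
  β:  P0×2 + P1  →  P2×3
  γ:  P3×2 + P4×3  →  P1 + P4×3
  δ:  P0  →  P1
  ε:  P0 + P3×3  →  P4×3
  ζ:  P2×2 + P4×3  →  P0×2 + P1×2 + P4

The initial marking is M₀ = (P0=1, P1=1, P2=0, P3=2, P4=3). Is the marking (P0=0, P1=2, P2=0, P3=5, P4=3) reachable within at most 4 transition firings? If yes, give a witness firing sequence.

NO — not reachable within 4 firings

depth 0: 1 marking
depth 1: 3 markings reached so far
depth 2: 5 markings reached so far
depth 3: 8 markings reached so far
depth 4: 12 markings reached so far
target is not among the 12 markings reachable within 4 steps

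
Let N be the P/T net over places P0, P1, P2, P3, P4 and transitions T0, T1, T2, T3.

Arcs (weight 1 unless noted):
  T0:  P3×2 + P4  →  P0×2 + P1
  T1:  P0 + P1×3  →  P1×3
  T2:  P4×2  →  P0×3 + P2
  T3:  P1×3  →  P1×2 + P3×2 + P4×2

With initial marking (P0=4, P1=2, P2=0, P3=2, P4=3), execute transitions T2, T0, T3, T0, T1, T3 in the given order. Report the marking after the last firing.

(P0=10, P1=2, P2=1, P3=2, P4=3)

step 1: fire T2:  (P0=4, P1=2, P2=0, P3=2, P4=3) → (P0=7, P1=2, P2=1, P3=2, P4=1)
step 2: fire T0:  (P0=7, P1=2, P2=1, P3=2, P4=1) → (P0=9, P1=3, P2=1, P3=0, P4=0)
step 3: fire T3:  (P0=9, P1=3, P2=1, P3=0, P4=0) → (P0=9, P1=2, P2=1, P3=2, P4=2)
step 4: fire T0:  (P0=9, P1=2, P2=1, P3=2, P4=2) → (P0=11, P1=3, P2=1, P3=0, P4=1)
step 5: fire T1:  (P0=11, P1=3, P2=1, P3=0, P4=1) → (P0=10, P1=3, P2=1, P3=0, P4=1)
step 6: fire T3:  (P0=10, P1=3, P2=1, P3=0, P4=1) → (P0=10, P1=2, P2=1, P3=2, P4=3)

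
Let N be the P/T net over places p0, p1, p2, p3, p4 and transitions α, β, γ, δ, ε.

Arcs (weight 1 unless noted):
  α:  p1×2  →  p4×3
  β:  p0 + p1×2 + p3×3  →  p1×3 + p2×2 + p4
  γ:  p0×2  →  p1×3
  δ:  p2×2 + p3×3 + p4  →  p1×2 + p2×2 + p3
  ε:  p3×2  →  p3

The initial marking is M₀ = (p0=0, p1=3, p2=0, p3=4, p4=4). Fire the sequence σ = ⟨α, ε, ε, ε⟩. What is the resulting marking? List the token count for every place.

step 1: fire α:  (p0=0, p1=3, p2=0, p3=4, p4=4) → (p0=0, p1=1, p2=0, p3=4, p4=7)
step 2: fire ε:  (p0=0, p1=1, p2=0, p3=4, p4=7) → (p0=0, p1=1, p2=0, p3=3, p4=7)
step 3: fire ε:  (p0=0, p1=1, p2=0, p3=3, p4=7) → (p0=0, p1=1, p2=0, p3=2, p4=7)
step 4: fire ε:  (p0=0, p1=1, p2=0, p3=2, p4=7) → (p0=0, p1=1, p2=0, p3=1, p4=7)

(p0=0, p1=1, p2=0, p3=1, p4=7)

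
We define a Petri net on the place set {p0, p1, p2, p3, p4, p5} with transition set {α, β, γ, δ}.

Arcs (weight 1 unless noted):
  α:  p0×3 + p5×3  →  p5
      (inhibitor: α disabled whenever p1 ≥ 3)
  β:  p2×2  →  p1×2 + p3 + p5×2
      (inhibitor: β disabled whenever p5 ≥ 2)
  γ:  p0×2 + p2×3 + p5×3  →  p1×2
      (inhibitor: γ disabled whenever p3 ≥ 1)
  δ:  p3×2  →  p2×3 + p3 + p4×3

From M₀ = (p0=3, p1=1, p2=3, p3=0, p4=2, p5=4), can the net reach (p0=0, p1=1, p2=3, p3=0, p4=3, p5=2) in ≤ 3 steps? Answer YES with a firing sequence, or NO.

NO — not reachable within 3 firings

depth 0: 1 marking
depth 1: 3 markings reached so far
depth 2: 3 markings reached so far
(frontier empty at depth 2; search complete)
target is not among the 3 markings reachable within 3 steps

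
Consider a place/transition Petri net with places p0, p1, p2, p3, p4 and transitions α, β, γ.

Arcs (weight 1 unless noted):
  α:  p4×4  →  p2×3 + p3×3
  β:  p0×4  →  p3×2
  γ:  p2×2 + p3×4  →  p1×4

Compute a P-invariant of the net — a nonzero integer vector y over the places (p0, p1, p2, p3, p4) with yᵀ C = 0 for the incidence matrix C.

y = (p0:1, p1:1, p2:-2, p3:2, p4:0)

Incidence matrix C (rows=places, cols=transitions):
        α    β    γ
   p0   0   -4    0
   p1   0    0    4
   p2   3    0   -2
   p3   3    2   -4
   p4  -4    0    0

Candidate y = [1, 1, -2, 2, 0]; check y·C column-wise:
  col α: 1·0 + 1·0 + -2·3 + 2·3 + 0·-4 = 0
  col β: 1·-4 + 1·0 + -2·0 + 2·2 = 0
  col γ: 1·0 + 1·4 + -2·-2 + 2·-4 = 0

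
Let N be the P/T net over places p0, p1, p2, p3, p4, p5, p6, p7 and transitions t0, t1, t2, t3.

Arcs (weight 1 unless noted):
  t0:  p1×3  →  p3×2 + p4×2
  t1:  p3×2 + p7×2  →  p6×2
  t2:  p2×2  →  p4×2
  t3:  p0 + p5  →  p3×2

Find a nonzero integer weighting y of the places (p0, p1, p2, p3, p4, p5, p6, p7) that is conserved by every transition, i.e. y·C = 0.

Incidence matrix C (rows=places, cols=transitions):
       t0   t1   t2   t3
   p0   0    0    0   -1
   p1  -3    0    0    0
   p2   0    0   -2    0
   p3   2   -2    0    2
   p4   2    0    2    0
   p5   0    0    0   -1
   p6   0    2    0    0
   p7   0   -2    0    0

Candidate y = [0, 2, 3, 0, 3, 0, 0, 0]; check y·C column-wise:
  col t0: 2·-3 + 3·0 + 0·2 + 3·2 = 0
  col t1: 2·0 + 3·0 + 0·-2 + 3·0 + 0·2 + 0·-2 = 0
  col t2: 2·0 + 3·-2 + 3·2 = 0
  col t3: 0·-1 + 2·0 + 3·0 + 0·2 + 3·0 + 0·-1 = 0

y = (p0:0, p1:2, p2:3, p3:0, p4:3, p5:0, p6:0, p7:0)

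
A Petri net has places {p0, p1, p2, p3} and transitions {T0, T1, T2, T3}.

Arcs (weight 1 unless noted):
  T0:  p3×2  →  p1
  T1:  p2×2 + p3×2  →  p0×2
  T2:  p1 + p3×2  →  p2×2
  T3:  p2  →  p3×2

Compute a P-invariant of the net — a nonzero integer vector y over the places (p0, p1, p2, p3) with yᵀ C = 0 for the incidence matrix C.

Incidence matrix C (rows=places, cols=transitions):
       T0   T1   T2   T3
   p0   0    2    0    0
   p1   1    0   -1    0
   p2   0   -2    2   -1
   p3  -2   -2   -2    2

Candidate y = [3, 2, 2, 1]; check y·C column-wise:
  col T0: 3·0 + 2·1 + 2·0 + 1·-2 = 0
  col T1: 3·2 + 2·0 + 2·-2 + 1·-2 = 0
  col T2: 3·0 + 2·-1 + 2·2 + 1·-2 = 0
  col T3: 3·0 + 2·0 + 2·-1 + 1·2 = 0

y = (p0:3, p1:2, p2:2, p3:1)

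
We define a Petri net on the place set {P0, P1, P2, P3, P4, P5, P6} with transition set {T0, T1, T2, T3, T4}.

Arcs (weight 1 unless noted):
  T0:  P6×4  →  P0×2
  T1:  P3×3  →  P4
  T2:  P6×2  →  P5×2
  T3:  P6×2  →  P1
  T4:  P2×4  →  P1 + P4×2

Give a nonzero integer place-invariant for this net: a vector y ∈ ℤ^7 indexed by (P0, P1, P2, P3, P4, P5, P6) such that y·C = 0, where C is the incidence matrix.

y = (P0:0, P1:0, P2:3, P3:2, P4:6, P5:0, P6:0)

Incidence matrix C (rows=places, cols=transitions):
       T0   T1   T2   T3   T4
   P0   2    0    0    0    0
   P1   0    0    0    1    1
   P2   0    0    0    0   -4
   P3   0   -3    0    0    0
   P4   0    1    0    0    2
   P5   0    0    2    0    0
   P6  -4    0   -2   -2    0

Candidate y = [0, 0, 3, 2, 6, 0, 0]; check y·C column-wise:
  col T0: 0·2 + 3·0 + 2·0 + 6·0 + 0·-4 = 0
  col T1: 3·0 + 2·-3 + 6·1 = 0
  col T2: 3·0 + 2·0 + 6·0 + 0·2 + 0·-2 = 0
  col T3: 0·1 + 3·0 + 2·0 + 6·0 + 0·-2 = 0
  col T4: 0·1 + 3·-4 + 2·0 + 6·2 = 0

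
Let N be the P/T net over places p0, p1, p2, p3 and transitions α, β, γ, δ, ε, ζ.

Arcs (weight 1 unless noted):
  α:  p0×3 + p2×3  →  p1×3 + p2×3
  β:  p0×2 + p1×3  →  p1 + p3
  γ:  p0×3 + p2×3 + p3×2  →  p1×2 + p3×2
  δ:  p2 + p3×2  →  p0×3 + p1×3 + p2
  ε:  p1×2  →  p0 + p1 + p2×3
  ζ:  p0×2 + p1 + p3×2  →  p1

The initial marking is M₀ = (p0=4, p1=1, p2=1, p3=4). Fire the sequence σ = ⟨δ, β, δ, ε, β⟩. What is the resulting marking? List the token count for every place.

step 1: fire δ:  (p0=4, p1=1, p2=1, p3=4) → (p0=7, p1=4, p2=1, p3=2)
step 2: fire β:  (p0=7, p1=4, p2=1, p3=2) → (p0=5, p1=2, p2=1, p3=3)
step 3: fire δ:  (p0=5, p1=2, p2=1, p3=3) → (p0=8, p1=5, p2=1, p3=1)
step 4: fire ε:  (p0=8, p1=5, p2=1, p3=1) → (p0=9, p1=4, p2=4, p3=1)
step 5: fire β:  (p0=9, p1=4, p2=4, p3=1) → (p0=7, p1=2, p2=4, p3=2)

(p0=7, p1=2, p2=4, p3=2)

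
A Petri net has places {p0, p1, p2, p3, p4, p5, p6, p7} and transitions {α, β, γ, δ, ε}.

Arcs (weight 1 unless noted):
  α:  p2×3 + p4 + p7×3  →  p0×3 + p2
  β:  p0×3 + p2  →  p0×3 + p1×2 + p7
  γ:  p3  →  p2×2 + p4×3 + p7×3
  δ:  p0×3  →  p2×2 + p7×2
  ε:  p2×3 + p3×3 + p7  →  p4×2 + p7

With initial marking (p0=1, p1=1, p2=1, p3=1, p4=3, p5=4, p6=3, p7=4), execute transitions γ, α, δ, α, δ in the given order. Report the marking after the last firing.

step 1: fire γ:  (p0=1, p1=1, p2=1, p3=1, p4=3, p5=4, p6=3, p7=4) → (p0=1, p1=1, p2=3, p3=0, p4=6, p5=4, p6=3, p7=7)
step 2: fire α:  (p0=1, p1=1, p2=3, p3=0, p4=6, p5=4, p6=3, p7=7) → (p0=4, p1=1, p2=1, p3=0, p4=5, p5=4, p6=3, p7=4)
step 3: fire δ:  (p0=4, p1=1, p2=1, p3=0, p4=5, p5=4, p6=3, p7=4) → (p0=1, p1=1, p2=3, p3=0, p4=5, p5=4, p6=3, p7=6)
step 4: fire α:  (p0=1, p1=1, p2=3, p3=0, p4=5, p5=4, p6=3, p7=6) → (p0=4, p1=1, p2=1, p3=0, p4=4, p5=4, p6=3, p7=3)
step 5: fire δ:  (p0=4, p1=1, p2=1, p3=0, p4=4, p5=4, p6=3, p7=3) → (p0=1, p1=1, p2=3, p3=0, p4=4, p5=4, p6=3, p7=5)

(p0=1, p1=1, p2=3, p3=0, p4=4, p5=4, p6=3, p7=5)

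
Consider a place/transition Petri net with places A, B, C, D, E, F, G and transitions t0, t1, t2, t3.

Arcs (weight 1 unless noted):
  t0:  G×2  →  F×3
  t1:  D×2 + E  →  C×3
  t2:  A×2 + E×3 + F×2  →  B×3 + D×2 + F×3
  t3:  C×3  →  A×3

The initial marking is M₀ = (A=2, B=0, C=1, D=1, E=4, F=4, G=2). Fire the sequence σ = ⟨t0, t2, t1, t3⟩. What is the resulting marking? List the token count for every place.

(A=3, B=3, C=1, D=1, E=0, F=8, G=0)

step 1: fire t0:  (A=2, B=0, C=1, D=1, E=4, F=4, G=2) → (A=2, B=0, C=1, D=1, E=4, F=7, G=0)
step 2: fire t2:  (A=2, B=0, C=1, D=1, E=4, F=7, G=0) → (A=0, B=3, C=1, D=3, E=1, F=8, G=0)
step 3: fire t1:  (A=0, B=3, C=1, D=3, E=1, F=8, G=0) → (A=0, B=3, C=4, D=1, E=0, F=8, G=0)
step 4: fire t3:  (A=0, B=3, C=4, D=1, E=0, F=8, G=0) → (A=3, B=3, C=1, D=1, E=0, F=8, G=0)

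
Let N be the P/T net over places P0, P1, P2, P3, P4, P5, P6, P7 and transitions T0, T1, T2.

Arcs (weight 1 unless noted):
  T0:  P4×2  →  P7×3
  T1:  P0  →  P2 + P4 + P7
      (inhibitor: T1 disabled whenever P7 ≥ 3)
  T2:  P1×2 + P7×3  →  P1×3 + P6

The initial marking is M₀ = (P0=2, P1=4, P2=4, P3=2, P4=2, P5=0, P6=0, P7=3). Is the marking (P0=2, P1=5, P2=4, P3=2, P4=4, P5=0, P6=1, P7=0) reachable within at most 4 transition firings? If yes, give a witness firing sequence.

NO — not reachable within 4 firings

depth 0: 1 marking
depth 1: 3 markings reached so far
depth 2: 5 markings reached so far
depth 3: 8 markings reached so far
depth 4: 10 markings reached so far
target is not among the 10 markings reachable within 4 steps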